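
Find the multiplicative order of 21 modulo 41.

The order of 21 must divide φ(41) = 41 − 1 = 40 = 2^3 · 5.
Divisors of 40: 1, 2, 4, 5, 8, 10, 20, 40.
Check 21^d mod 41 for each divisor in increasing order:
21^1 ≡ 21 (mod 41)
21^2 ≡ 31 (mod 41)
21^4 ≡ 18 (mod 41)
21^5 ≡ 9 (mod 41)
21^8 ≡ 37 (mod 41)
21^10 ≡ 40 (mod 41)
21^20 ≡ 1 (mod 41) ✓
Therefore the multiplicative order of 21 modulo 41 is 20.

20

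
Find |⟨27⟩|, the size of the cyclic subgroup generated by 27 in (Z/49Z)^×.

14

Since 27 ∈ (Z/49Z)^×, its order divides φ(49) = φ(7^2) = 7·(7−1) = 42 = 2 · 3 · 7.
Divisors of 42: 1, 2, 3, 6, 7, 14, 21, 42.
Compute 27^d (mod 49) for the divisors d until we hit 1:
27^1 ≡ 27 (mod 49)
27^2 ≡ 43 (mod 49)
27^3 ≡ 34 (mod 49)
27^6 ≡ 29 (mod 49)
27^7 ≡ 48 (mod 49)
27^14 ≡ 1 (mod 49) ✓
Hence ord(27) = 14.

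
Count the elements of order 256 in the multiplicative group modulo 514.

128

φ(514) = φ(2)·φ(257) = 1·256 = 256 = 2^8.
In a cyclic group of order 256, there are φ(d) elements of order d for each divisor d of 256, and zero for non-divisors.
256 = 2^8 divides 256, and φ(256) = 128.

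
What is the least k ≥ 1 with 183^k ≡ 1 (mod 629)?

Since 183 ∈ (Z/629Z)^×, its order divides φ(629) = φ(17·37) = (17−1)·(37−1) = 16·36 = 576 = 2^6 · 3^2.
Divisors of 576: 1, 2, 3, 4, 6, 8, 9, 12, 16, 18, 24, 32, 36, 48, 64, 72, 96, 144, 192, 288, 576.
Evaluate successive powers at the divisors of 576:
183^1 ≡ 183
183^2 ≡ 152
183^3 ≡ 140
183^4 ≡ 460
183^6 ≡ 101
183^8 ≡ 256
183^9 ≡ 302
183^12 ≡ 137
183^16 ≡ 120
183^18 ≡ 628
183^24 ≡ 528
183^32 ≡ 562
183^36 ≡ 1
Hence ord(183) = 36.

36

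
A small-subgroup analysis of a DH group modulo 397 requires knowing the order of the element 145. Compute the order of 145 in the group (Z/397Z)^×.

44

Since 145 ∈ (Z/397Z)^×, its order divides φ(397) = 397 − 1 = 396 = 2^2 · 3^2 · 11.
Divisors of 396: 1, 2, 3, 4, 6, 9, 11, 12, 18, 22, 33, 36, 44, 66, 99, 132, 198, 396.
Test each divisor d:
145^1 ≡ 145
145^2 ≡ 381
145^3 ≡ 62
145^4 ≡ 256
145^6 ≡ 271
145^9 ≡ 128
145^11 ≡ 334
145^12 ≡ 393
145^18 ≡ 107
145^22 ≡ 396
145^33 ≡ 63
145^36 ≡ 333
145^44 ≡ 1
Hence ord(145) = 44.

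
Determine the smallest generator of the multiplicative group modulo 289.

3

φ(289) = φ(17^2) = 17·(17−1) = 272 = 2^4 · 17.
g is a primitive root iff g^(272/q) ≢ 1 (mod 289) for each prime q ∈ {2, 17}.
g = 2: 2^136 ≡ 1 — hits 1, so not a primitive root.
g = 3: 3^136 ≡ 288; 3^16 ≡ 171 — none is 1, so 3 is a primitive root.
The smallest primitive root modulo 289 is 3.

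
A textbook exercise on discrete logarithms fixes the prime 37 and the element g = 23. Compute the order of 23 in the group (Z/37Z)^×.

Since 23 ∈ (Z/37Z)^×, its order divides φ(37) = 37 − 1 = 36 = 2^2 · 3^2.
Divisors of 36: 1, 2, 3, 4, 6, 9, 12, 18, 36.
Check 23^d mod 37 for each divisor in increasing order:
23^1 ≡ 23 (mod 37)
23^2 ≡ 11 (mod 37)
23^3 ≡ 31 (mod 37)
23^4 ≡ 10 (mod 37)
23^6 ≡ 36 (mod 37)
23^9 ≡ 6 (mod 37)
23^12 ≡ 1 (mod 37) ✓
So ord_37(23) = 12.

12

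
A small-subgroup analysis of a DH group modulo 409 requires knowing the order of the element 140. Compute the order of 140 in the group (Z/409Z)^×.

408

By Lagrange's theorem, ord_409(140) divides φ(409) = 409 − 1 = 408 = 2^3 · 3 · 17.
Divisors of 408: 1, 2, 3, 4, 6, 8, 12, 17, 24, 34, 51, 68, 102, 136, 204, 408.
Compute 140^d (mod 409) for the divisors d until we hit 1:
140^1 ≡ 140 (mod 409)
140^2 ≡ 377 (mod 409)
140^3 ≡ 19 (mod 409)
140^4 ≡ 206 (mod 409)
140^6 ≡ 361 (mod 409)
140^8 ≡ 309 (mod 409)
140^12 ≡ 259 (mod 409)
140^17 ≡ 402 (mod 409)
140^24 ≡ 5 (mod 409)
140^34 ≡ 49 (mod 409)
140^51 ≡ 66 (mod 409)
140^68 ≡ 356 (mod 409)
140^102 ≡ 266 (mod 409)
140^136 ≡ 355 (mod 409)
140^204 ≡ 408 (mod 409)
140^408 ≡ 1 (mod 409) ✓
Therefore the multiplicative order of 140 modulo 409 is 408.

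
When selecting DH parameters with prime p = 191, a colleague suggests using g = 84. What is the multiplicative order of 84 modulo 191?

38

ord(84) | φ(191) = 191 − 1 = 190 = 2 · 5 · 19.
Divisors of 190: 1, 2, 5, 10, 19, 38, 95, 190.
Test each divisor d:
84^1 ≡ 84
84^2 ≡ 180
84^5 ≡ 41
84^10 ≡ 153
84^19 ≡ 190
84^38 ≡ 1
Hence ord(84) = 38.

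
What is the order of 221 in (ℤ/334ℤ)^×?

Since 221 ∈ (Z/334Z)^×, its order divides φ(334) = φ(2)·φ(167) = 1·166 = 166 = 2 · 83.
Divisors of 166: 1, 2, 83, 166.
Evaluate successive powers at the divisors of 166:
221^1 ≡ 221
221^2 ≡ 77
221^83 ≡ 1
Hence ord(221) = 83.

83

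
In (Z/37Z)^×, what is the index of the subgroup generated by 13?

1

ord(13) | φ(37) = 37 − 1 = 36 = 2^2 · 3^2.
Divisors of 36: 1, 2, 3, 4, 6, 9, 12, 18, 36.
Check 13^d mod 37 for each divisor in increasing order:
13^1 ≡ 13 (mod 37)
13^2 ≡ 21 (mod 37)
13^3 ≡ 14 (mod 37)
13^4 ≡ 34 (mod 37)
13^6 ≡ 11 (mod 37)
13^9 ≡ 6 (mod 37)
13^12 ≡ 10 (mod 37)
13^18 ≡ 36 (mod 37)
13^36 ≡ 1 (mod 37) ✓
The order of 13 is 36, so the subgroup it generates has 36 elements.
Index = |(Z/37Z)^×| / |⟨13⟩| = 36 / 36 = 1.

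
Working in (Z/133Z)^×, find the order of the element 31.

6

The order of 31 must divide φ(133) = φ(7·19) = (7−1)·(19−1) = 6·18 = 108 = 2^2 · 3^3.
Divisors of 108: 1, 2, 3, 4, 6, 9, 12, 18, 27, 36, 54, 108.
Evaluate successive powers at the divisors of 108:
31^1 ≡ 31
31^2 ≡ 30
31^3 ≡ 132
31^4 ≡ 102
31^6 ≡ 1
Therefore the multiplicative order of 31 modulo 133 is 6.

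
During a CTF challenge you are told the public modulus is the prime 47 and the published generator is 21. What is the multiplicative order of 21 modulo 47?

The order of 21 must divide φ(47) = 47 − 1 = 46 = 2 · 23.
Divisors of 46: 1, 2, 23, 46.
Check 21^d mod 47 for each divisor in increasing order:
21^1 ≡ 21 (mod 47)
21^2 ≡ 18 (mod 47)
21^23 ≡ 1 (mod 47) ✓
So ord_47(21) = 23.

23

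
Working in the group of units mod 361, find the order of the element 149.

171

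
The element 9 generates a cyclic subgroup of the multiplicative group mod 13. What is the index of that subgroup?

Since 9 ∈ (Z/13Z)^×, its order divides φ(13) = 13 − 1 = 12 = 2^2 · 3.
Divisors of 12: 1, 2, 3, 4, 6, 12.
Evaluate successive powers at the divisors of 12:
9^1 ≡ 9 (mod 13)
9^2 ≡ 3 (mod 13)
9^3 ≡ 1 (mod 13) ✓
Thus |⟨9⟩| = ord(9) = 3.
The index is φ(13) / ord(9) = 12 / 3 = 4.

4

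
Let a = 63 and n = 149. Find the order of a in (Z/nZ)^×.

37

By Lagrange's theorem, ord_149(63) divides φ(149) = 149 − 1 = 148 = 2^2 · 37.
Divisors of 148: 1, 2, 4, 37, 74, 148.
Evaluate successive powers at the divisors of 148:
63^1 ≡ 63
63^2 ≡ 95
63^4 ≡ 85
63^37 ≡ 1
So ord_149(63) = 37.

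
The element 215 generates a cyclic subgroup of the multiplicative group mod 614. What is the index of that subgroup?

By Lagrange's theorem, ord_614(215) divides φ(614) = φ(2)·φ(307) = 1·306 = 306 = 2 · 3^2 · 17.
Divisors of 306: 1, 2, 3, 6, 9, 17, 18, 34, 51, 102, 153, 306.
Check 215^d mod 614 for each divisor in increasing order:
215^1 ≡ 215 (mod 614)
215^2 ≡ 175 (mod 614)
215^3 ≡ 171 (mod 614)
215^6 ≡ 383 (mod 614)
215^9 ≡ 409 (mod 614)
215^17 ≡ 581 (mod 614)
215^18 ≡ 273 (mod 614)
215^34 ≡ 475 (mod 614)
215^51 ≡ 289 (mod 614)
215^102 ≡ 17 (mod 614)
215^153 ≡ 1 (mod 614) ✓
The order of 215 is 153, so the subgroup it generates has 153 elements.
[(Z/614Z)^× : ⟨215⟩] = 306/153 = 2.

2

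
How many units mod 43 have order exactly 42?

12

φ(43) = 43 − 1 = 42 = 2 · 3 · 7.
(Z/43Z)^× is cyclic (|G| = 42); a cyclic group of order m has exactly φ(d) elements of each order d | m, and none otherwise.
42 = 2 · 3 · 7 divides 42, and φ(42) = 12.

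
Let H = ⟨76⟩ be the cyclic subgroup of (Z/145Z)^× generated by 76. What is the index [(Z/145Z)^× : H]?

ord(76) | φ(145) = φ(5·29) = (5−1)·(29−1) = 4·28 = 112 = 2^4 · 7.
Divisors of 112: 1, 2, 4, 7, 8, 14, 16, 28, 56, 112.
Test each divisor d:
76^1 ≡ 76 (mod 145)
76^2 ≡ 121 (mod 145)
76^4 ≡ 141 (mod 145)
76^7 ≡ 46 (mod 145)
76^8 ≡ 16 (mod 145)
76^14 ≡ 86 (mod 145)
76^16 ≡ 111 (mod 145)
76^28 ≡ 1 (mod 145) ✓
The order of 76 is 28, so the subgroup it generates has 28 elements.
[(Z/145Z)^× : ⟨76⟩] = 112/28 = 4.

4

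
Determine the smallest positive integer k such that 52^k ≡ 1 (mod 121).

110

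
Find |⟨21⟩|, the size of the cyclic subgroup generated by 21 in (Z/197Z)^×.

ord(21) | φ(197) = 197 − 1 = 196 = 2^2 · 7^2.
Divisors of 196: 1, 2, 4, 7, 14, 28, 49, 98, 196.
Compute 21^d (mod 197) for the divisors d until we hit 1:
21^1 ≡ 21
21^2 ≡ 47
21^4 ≡ 42
21^7 ≡ 84
21^14 ≡ 161
21^28 ≡ 114
21^49 ≡ 14
21^98 ≡ 196
21^196 ≡ 1
The smallest such exponent is 196, so the order of 21 is 196.

196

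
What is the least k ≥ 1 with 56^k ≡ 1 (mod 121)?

11

ord(56) | φ(121) = φ(11^2) = 11·(11−1) = 110 = 2 · 5 · 11.
Divisors of 110: 1, 2, 5, 10, 11, 22, 55, 110.
Evaluate successive powers at the divisors of 110:
56^1 ≡ 56 (mod 121)
56^2 ≡ 111 (mod 121)
56^5 ≡ 34 (mod 121)
56^10 ≡ 67 (mod 121)
56^11 ≡ 1 (mod 121) ✓
Hence ord(56) = 11.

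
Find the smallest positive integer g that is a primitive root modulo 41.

6

φ(41) = 41 − 1 = 40 = 2^3 · 5.
g is a primitive root iff g^(40/q) ≢ 1 (mod 41) for each prime q ∈ {2, 5}.
g = 2: 2^20 ≡ 1 — hits 1, so not a primitive root.
g = 3: 3^20 ≡ 40; 3^8 ≡ 1 — hits 1, so not a primitive root.
g = 4: 4^20 ≡ 1 — hits 1, so not a primitive root.
g = 5: 5^20 ≡ 1 — hits 1, so not a primitive root.
g = 6: 6^20 ≡ 40; 6^8 ≡ 10 — none is 1, so 6 is a primitive root.
So 6 is the smallest generator of (Z/41Z)^×.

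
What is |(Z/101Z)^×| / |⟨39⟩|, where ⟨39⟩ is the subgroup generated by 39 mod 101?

5

ord(39) | φ(101) = 101 − 1 = 100 = 2^2 · 5^2.
Divisors of 100: 1, 2, 4, 5, 10, 20, 25, 50, 100.
Check 39^d mod 101 for each divisor in increasing order:
39^1 ≡ 39 (mod 101)
39^2 ≡ 6 (mod 101)
39^4 ≡ 36 (mod 101)
39^5 ≡ 91 (mod 101)
39^10 ≡ 100 (mod 101)
39^20 ≡ 1 (mod 101) ✓
So ord_101(39) = 20, hence |⟨39⟩| = 20.
[(Z/101Z)^× : ⟨39⟩] = 100/20 = 5.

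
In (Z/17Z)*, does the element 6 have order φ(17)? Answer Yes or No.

φ(17) = 17 − 1 = 16 = 2^4.
An element g generates (Z/17Z)^× iff g^(16/q) ≢ 1 (mod 17) for each prime q ∈ {2}.
6^8 ≡ 16 (mod 17)  [q = 2: ≢ 1 ✓]
All checks pass, so 6 has order 16 and is a primitive root modulo 17.

Yes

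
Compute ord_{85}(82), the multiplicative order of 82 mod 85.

The order of 82 must divide φ(85) = φ(5·17) = (5−1)·(17−1) = 4·16 = 64 = 2^6.
Divisors of 64: 1, 2, 4, 8, 16, 32, 64.
Test each divisor d:
82^1 ≡ 82
82^2 ≡ 9
82^4 ≡ 81
82^8 ≡ 16
82^16 ≡ 1
Therefore the multiplicative order of 82 modulo 85 is 16.

16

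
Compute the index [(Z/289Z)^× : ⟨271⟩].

ord(271) | φ(289) = φ(17^2) = 17·(17−1) = 272 = 2^4 · 17.
Divisors of 272: 1, 2, 4, 8, 16, 17, 34, 68, 136, 272.
Test each divisor d:
271^1 ≡ 271 (mod 289)
271^2 ≡ 35 (mod 289)
271^4 ≡ 69 (mod 289)
271^8 ≡ 137 (mod 289)
271^16 ≡ 273 (mod 289)
271^17 ≡ 288 (mod 289)
271^34 ≡ 1 (mod 289) ✓
The order of 271 is 34, so the subgroup it generates has 34 elements.
Index = |(Z/289Z)^×| / |⟨271⟩| = 272 / 34 = 8.

8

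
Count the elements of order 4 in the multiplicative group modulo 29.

φ(29) = 29 − 1 = 28 = 2^2 · 7.
In a cyclic group of order 28, there are φ(d) elements of order d for each divisor d of 28, and zero for non-divisors.
4 = 2^2 divides 28, and φ(4) = 2.

2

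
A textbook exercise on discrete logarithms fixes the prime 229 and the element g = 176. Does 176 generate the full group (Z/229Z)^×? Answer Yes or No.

No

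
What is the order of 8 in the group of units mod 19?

6

ord(8) | φ(19) = 19 − 1 = 18 = 2 · 3^2.
Divisors of 18: 1, 2, 3, 6, 9, 18.
Evaluate successive powers at the divisors of 18:
8^1 ≡ 8 (mod 19)
8^2 ≡ 7 (mod 19)
8^3 ≡ 18 (mod 19)
8^6 ≡ 1 (mod 19) ✓
So ord_19(8) = 6.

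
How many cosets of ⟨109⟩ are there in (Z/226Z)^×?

16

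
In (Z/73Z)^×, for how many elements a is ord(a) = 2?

1

φ(73) = 73 − 1 = 72 = 2^3 · 3^2.
(Z/73Z)^× is cyclic (|G| = 72); a cyclic group of order m has exactly φ(d) elements of each order d | m, and none otherwise.
2 | 72, and φ(2) = 2 − 1 = 1.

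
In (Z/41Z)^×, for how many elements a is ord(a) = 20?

8

φ(41) = 41 − 1 = 40 = 2^3 · 5.
In a cyclic group of order 40, there are φ(d) elements of order d for each divisor d of 40, and zero for non-divisors.
20 = 2^2 · 5 divides 40, and φ(20) = 8.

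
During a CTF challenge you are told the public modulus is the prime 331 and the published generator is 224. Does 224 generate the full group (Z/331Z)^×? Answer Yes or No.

No

φ(331) = 331 − 1 = 330 = 2 · 3 · 5 · 11.
Test 224^(330/q) mod 331 for each prime factor q of 330:
224^165 ≡ 1 (mod 331)  [q = 2: ≡ 1 ✗]
224^110 ≡ 31 (mod 331)  [q = 3: ≢ 1 ✓]
224^66 ≡ 64 (mod 331)  [q = 5: ≢ 1 ✓]
224^30 ≡ 111 (mod 331)  [q = 11: ≢ 1 ✓]
The check at q = 2 fails, so 224 generates a proper subgroup.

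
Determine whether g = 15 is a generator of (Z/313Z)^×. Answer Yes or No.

φ(313) = 313 − 1 = 312 = 2^3 · 3 · 13.
Test 15^(312/q) mod 313 for each prime factor q of 312:
15^156 ≡ 312 (mod 313)  [q = 2: ≢ 1 ✓]
15^104 ≡ 98 (mod 313)  [q = 3: ≢ 1 ✓]
15^24 ≡ 150 (mod 313)  [q = 13: ≢ 1 ✓]
All checks pass, so 15 has order 312 and is a primitive root modulo 313.

Yes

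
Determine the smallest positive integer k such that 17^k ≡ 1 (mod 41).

40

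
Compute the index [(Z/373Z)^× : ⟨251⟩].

4

ord(251) | φ(373) = 373 − 1 = 372 = 2^2 · 3 · 31.
Divisors of 372: 1, 2, 3, 4, 6, 12, 31, 62, 93, 124, 186, 372.
Test each divisor d:
251^1 ≡ 251
251^2 ≡ 337
251^3 ≡ 289
251^4 ≡ 177
251^6 ≡ 342
251^12 ≡ 215
251^31 ≡ 88
251^62 ≡ 284
251^93 ≡ 1
The order of 251 is 93, so the subgroup it generates has 93 elements.
The index is φ(373) / ord(251) = 372 / 93 = 4.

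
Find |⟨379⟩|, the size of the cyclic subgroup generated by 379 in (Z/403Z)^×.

60

ord(379) | φ(403) = φ(13·31) = (13−1)·(31−1) = 12·30 = 360 = 2^3 · 3^2 · 5.
Divisors of 360: 1, 2, 3, 4, 5, 6, 8, 9, 10, 12, 15, 18, 20, 24, 30, 36, 40, 45, 60, 72, 90, 120, 180, 360.
Compute 379^d (mod 403) for the divisors d until we hit 1:
379^1 ≡ 379
379^2 ≡ 173
379^3 ≡ 281
379^4 ≡ 107
379^5 ≡ 253
379^6 ≡ 376
379^8 ≡ 165
379^9 ≡ 70
379^10 ≡ 335
379^12 ≡ 326
379^15 ≡ 125
379^18 ≡ 64
379^20 ≡ 191
379^24 ≡ 287
379^30 ≡ 311
379^36 ≡ 66
379^40 ≡ 211
379^45 ≡ 187
379^60 ≡ 1
So ord_403(379) = 60.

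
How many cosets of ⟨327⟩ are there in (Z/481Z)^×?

36

Since 327 ∈ (Z/481Z)^×, its order divides φ(481) = φ(13·37) = (13−1)·(37−1) = 12·36 = 432 = 2^4 · 3^3.
Divisors of 432: 1, 2, 3, 4, 6, 8, 9, 12, 16, 18, 24, 27, 36, 48, 54, 72, 108, 144, 216, 432.
Check 327^d mod 481 for each divisor in increasing order:
327^1 ≡ 327 (mod 481)
327^2 ≡ 147 (mod 481)
327^3 ≡ 450 (mod 481)
327^4 ≡ 445 (mod 481)
327^6 ≡ 480 (mod 481)
327^8 ≡ 334 (mod 481)
327^9 ≡ 31 (mod 481)
327^12 ≡ 1 (mod 481) ✓
Thus |⟨327⟩| = ord(327) = 12.
[(Z/481Z)^× : ⟨327⟩] = 432/12 = 36.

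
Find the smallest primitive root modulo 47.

5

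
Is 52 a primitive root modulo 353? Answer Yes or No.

φ(353) = 353 − 1 = 352 = 2^5 · 11.
It suffices to check that the order of 52 is not a proper divisor of 352: compute 52^(352/q) for q ∈ {2, 11}.
52^176 ≡ 352 (mod 353)  [q = 2: ≢ 1 ✓]
52^32 ≡ 231 (mod 353)  [q = 11: ≢ 1 ✓]
All checks pass, so 52 has order 352 and is a primitive root modulo 353.

Yes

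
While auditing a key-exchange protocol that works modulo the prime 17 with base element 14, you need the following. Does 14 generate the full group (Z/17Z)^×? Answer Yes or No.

Yes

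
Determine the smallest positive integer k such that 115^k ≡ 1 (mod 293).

73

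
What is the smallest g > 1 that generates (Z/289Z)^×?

φ(289) = φ(17^2) = 17·(17−1) = 272 = 2^4 · 17.
Test candidates g = 2, 3, … against the prime factors q ∈ {2, 17} of φ(289): g is a generator iff g^(272/q) ≢ 1 for every such q.
g = 2: 2^136 ≡ 1 — hits 1, so not a primitive root.
g = 3: 3^136 ≡ 288; 3^16 ≡ 171 — none is 1, so 3 is a primitive root.
So 3 is the smallest generator of (Z/289Z)^×.

3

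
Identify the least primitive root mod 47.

φ(47) = 47 − 1 = 46 = 2 · 23.
Test candidates g = 2, 3, … against the prime factors q ∈ {2, 23} of φ(47): g is a generator iff g^(46/q) ≢ 1 for every such q.
g = 2: 2^23 ≡ 1 — hits 1, so not a primitive root.
g = 3: 3^23 ≡ 1 — hits 1, so not a primitive root.
g = 4: 4^23 ≡ 1 — hits 1, so not a primitive root.
g = 5: 5^23 ≡ 46; 5^2 ≡ 25 — none is 1, so 5 is a primitive root.
The smallest primitive root modulo 47 is 5.

5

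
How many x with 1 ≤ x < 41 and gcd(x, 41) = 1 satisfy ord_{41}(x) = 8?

4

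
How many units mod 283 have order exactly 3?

2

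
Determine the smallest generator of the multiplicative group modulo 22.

7

φ(22) = φ(2)·φ(11) = 1·10 = 10 = 2 · 5.
g is a primitive root iff g^(10/q) ≢ 1 (mod 22) for each prime q ∈ {2, 5}.
g = 2: gcd(2, 22) = 2 > 1, not a unit — skip.
g = 3: 3^5 ≡ 1 — hits 1, so not a primitive root.
g = 4: gcd(4, 22) = 2 > 1, not a unit — skip.
g = 5: 5^5 ≡ 1 — hits 1, so not a primitive root.
g = 6: gcd(6, 22) = 2 > 1, not a unit — skip.
g = 7: 7^5 ≡ 21; 7^2 ≡ 5 — none is 1, so 7 is a primitive root.
So 7 is the smallest generator of (Z/22Z)^×.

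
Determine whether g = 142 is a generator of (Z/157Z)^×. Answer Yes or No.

Yes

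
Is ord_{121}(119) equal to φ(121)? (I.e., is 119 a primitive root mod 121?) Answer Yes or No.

No

φ(121) = φ(11^2) = 11·(11−1) = 110 = 2 · 5 · 11.
119 is a primitive root mod 121 iff 119^(φ(121)/q) ≢ 1 for every prime q | φ(121), i.e. q ∈ {2, 5, 11}.
119^55 ≡ 1 (mod 121)  [q = 2: ≡ 1 ✗]
119^22 ≡ 81 (mod 121)  [q = 5: ≢ 1 ✓]
119^10 ≡ 56 (mod 121)  [q = 11: ≢ 1 ✓]
The check at q = 2 fails, so 119 generates a proper subgroup.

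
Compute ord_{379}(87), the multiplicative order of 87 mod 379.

The order of 87 must divide φ(379) = 379 − 1 = 378 = 2 · 3^3 · 7.
Divisors of 378: 1, 2, 3, 6, 7, 9, 14, 18, 21, 27, 42, 54, 63, 126, 189, 378.
Compute 87^d (mod 379) for the divisors d until we hit 1:
87^1 ≡ 87 (mod 379)
87^2 ≡ 368 (mod 379)
87^3 ≡ 180 (mod 379)
87^6 ≡ 185 (mod 379)
87^7 ≡ 177 (mod 379)
87^9 ≡ 327 (mod 379)
87^14 ≡ 251 (mod 379)
87^18 ≡ 51 (mod 379)
87^21 ≡ 84 (mod 379)
87^27 ≡ 1 (mod 379) ✓
The smallest such exponent is 27, so the order of 87 is 27.

27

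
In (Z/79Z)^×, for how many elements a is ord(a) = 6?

φ(79) = 79 − 1 = 78 = 2 · 3 · 13.
Since (Z/79Z)^× is cyclic of order 78, the number of elements of order d is φ(d) when d | 78 and 0 otherwise.
6 = 2 · 3 divides 78, and φ(6) = 2.

2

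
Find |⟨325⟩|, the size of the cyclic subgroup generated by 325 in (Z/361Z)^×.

342

The order of 325 must divide φ(361) = φ(19^2) = 19·(19−1) = 342 = 2 · 3^2 · 19.
Divisors of 342: 1, 2, 3, 6, 9, 18, 19, 38, 57, 114, 171, 342.
Evaluate successive powers at the divisors of 342:
325^1 ≡ 325 (mod 361)
325^2 ≡ 213 (mod 361)
325^3 ≡ 274 (mod 361)
325^6 ≡ 349 (mod 361)
325^9 ≡ 322 (mod 361)
325^18 ≡ 77 (mod 361)
325^19 ≡ 116 (mod 361)
325^38 ≡ 99 (mod 361)
325^57 ≡ 293 (mod 361)
325^114 ≡ 292 (mod 361)
325^171 ≡ 360 (mod 361)
325^342 ≡ 1 (mod 361) ✓
Therefore the multiplicative order of 325 modulo 361 is 342.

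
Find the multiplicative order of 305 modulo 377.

84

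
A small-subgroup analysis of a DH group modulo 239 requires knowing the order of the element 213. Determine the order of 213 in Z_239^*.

The order of 213 must divide φ(239) = 239 − 1 = 238 = 2 · 7 · 17.
Divisors of 238: 1, 2, 7, 14, 17, 34, 119, 238.
Evaluate successive powers at the divisors of 238:
213^1 ≡ 213 (mod 239)
213^2 ≡ 198 (mod 239)
213^7 ≡ 163 (mod 239)
213^14 ≡ 40 (mod 239)
213^17 ≡ 98 (mod 239)
213^34 ≡ 44 (mod 239)
213^119 ≡ 1 (mod 239) ✓
The smallest such exponent is 119, so the order of 213 is 119.

119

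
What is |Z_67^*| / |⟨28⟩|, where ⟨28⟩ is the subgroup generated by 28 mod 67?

1

Since 28 ∈ (Z/67Z)^×, its order divides φ(67) = 67 − 1 = 66 = 2 · 3 · 11.
Divisors of 66: 1, 2, 3, 6, 11, 22, 33, 66.
Evaluate successive powers at the divisors of 66:
28^1 ≡ 28 (mod 67)
28^2 ≡ 47 (mod 67)
28^3 ≡ 43 (mod 67)
28^6 ≡ 40 (mod 67)
28^11 ≡ 38 (mod 67)
28^22 ≡ 37 (mod 67)
28^33 ≡ 66 (mod 67)
28^66 ≡ 1 (mod 67) ✓
So ord_67(28) = 66, hence |⟨28⟩| = 66.
The index is φ(67) / ord(28) = 66 / 66 = 1.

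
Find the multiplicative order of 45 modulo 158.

39

The order of 45 must divide φ(158) = φ(2)·φ(79) = 1·78 = 78 = 2 · 3 · 13.
Divisors of 78: 1, 2, 3, 6, 13, 26, 39, 78.
Compute 45^d (mod 158) for the divisors d until we hit 1:
45^1 ≡ 45
45^2 ≡ 129
45^3 ≡ 117
45^6 ≡ 101
45^13 ≡ 55
45^26 ≡ 23
45^39 ≡ 1
The smallest such exponent is 39, so the order of 45 is 39.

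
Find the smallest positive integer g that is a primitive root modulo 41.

6

φ(41) = 41 − 1 = 40 = 2^3 · 5.
g is a primitive root iff g^(40/q) ≢ 1 (mod 41) for each prime q ∈ {2, 5}.
g = 2: 2^20 ≡ 1 — hits 1, so not a primitive root.
g = 3: 3^20 ≡ 40; 3^8 ≡ 1 — hits 1, so not a primitive root.
g = 4: 4^20 ≡ 1 — hits 1, so not a primitive root.
g = 5: 5^20 ≡ 1 — hits 1, so not a primitive root.
g = 6: 6^20 ≡ 40; 6^8 ≡ 10 — none is 1, so 6 is a primitive root.
So 6 is the smallest generator of (Z/41Z)^×.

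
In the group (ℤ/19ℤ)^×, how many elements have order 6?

2

φ(19) = 19 − 1 = 18 = 2 · 3^2.
In a cyclic group of order 18, there are φ(d) elements of order d for each divisor d of 18, and zero for non-divisors.
6 = 2 · 3 divides 18, and φ(6) = 2.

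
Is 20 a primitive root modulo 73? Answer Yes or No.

Yes

φ(73) = 73 − 1 = 72 = 2^3 · 3^2.
20 is a primitive root mod 73 iff 20^(φ(73)/q) ≢ 1 for every prime q | φ(73), i.e. q ∈ {2, 3}.
20^36 ≡ 72 (mod 73)  [q = 2: ≢ 1 ✓]
20^24 ≡ 64 (mod 73)  [q = 3: ≢ 1 ✓]
Every test exponent gives a nontrivial residue, hence 20 generates the full group.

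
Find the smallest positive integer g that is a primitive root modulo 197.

2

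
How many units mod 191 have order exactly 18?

0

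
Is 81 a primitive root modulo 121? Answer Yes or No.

No

φ(121) = φ(11^2) = 11·(11−1) = 110 = 2 · 5 · 11.
An element g generates (Z/121Z)^× iff g^(110/q) ≢ 1 (mod 121) for each prime q ∈ {2, 5, 11}.
81^55 ≡ 1 (mod 121)  [q = 2: ≡ 1 ✗]
81^22 ≡ 27 (mod 121)  [q = 5: ≢ 1 ✓]
81^10 ≡ 1 (mod 121)  [q = 11: ≡ 1 ✗]
The check at q = 2 fails, so 81 generates a proper subgroup.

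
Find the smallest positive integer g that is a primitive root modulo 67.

φ(67) = 67 − 1 = 66 = 2 · 3 · 11.
Test candidates g = 2, 3, … against the prime factors q ∈ {2, 3, 11} of φ(67): g is a generator iff g^(66/q) ≢ 1 for every such q.
g = 2: 2^33 ≡ 66; 2^22 ≡ 37; 2^6 ≡ 64 — none is 1, so 2 is a primitive root.
The smallest primitive root modulo 67 is 2.

2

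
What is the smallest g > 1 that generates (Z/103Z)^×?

5

φ(103) = 103 − 1 = 102 = 2 · 3 · 17.
Test candidates g = 2, 3, … against the prime factors q ∈ {2, 3, 17} of φ(103): g is a generator iff g^(102/q) ≢ 1 for every such q.
g = 2: 2^51 ≡ 1 — hits 1, so not a primitive root.
g = 3: 3^51 ≡ 102; 3^34 ≡ 1 — hits 1, so not a primitive root.
g = 4: 4^51 ≡ 1 — hits 1, so not a primitive root.
g = 5: 5^51 ≡ 102; 5^34 ≡ 56; 5^6 ≡ 72 — none is 1, so 5 is a primitive root.
The smallest primitive root modulo 103 is 5.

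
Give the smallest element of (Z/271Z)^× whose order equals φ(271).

φ(271) = 271 − 1 = 270 = 2 · 3^3 · 5.
Test candidates g = 2, 3, … against the prime factors q ∈ {2, 3, 5} of φ(271): g is a generator iff g^(270/q) ≢ 1 for every such q.
g = 2: 2^135 ≡ 1 — hits 1, so not a primitive root.
g = 3: 3^135 ≡ 270; 3^90 ≡ 1 — hits 1, so not a primitive root.
g = 4: 4^135 ≡ 1 — hits 1, so not a primitive root.
g = 5: 5^135 ≡ 1 — hits 1, so not a primitive root.
g = 6: 6^135 ≡ 270; 6^90 ≡ 242; 6^54 ≡ 10 — none is 1, so 6 is a primitive root.
The smallest primitive root modulo 271 is 6.

6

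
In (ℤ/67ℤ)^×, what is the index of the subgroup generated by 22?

6

Since 22 ∈ (Z/67Z)^×, its order divides φ(67) = 67 − 1 = 66 = 2 · 3 · 11.
Divisors of 66: 1, 2, 3, 6, 11, 22, 33, 66.
Check 22^d mod 67 for each divisor in increasing order:
22^1 ≡ 22 (mod 67)
22^2 ≡ 15 (mod 67)
22^3 ≡ 62 (mod 67)
22^6 ≡ 25 (mod 67)
22^11 ≡ 1 (mod 67) ✓
The order of 22 is 11, so the subgroup it generates has 11 elements.
The index is φ(67) / ord(22) = 66 / 11 = 6.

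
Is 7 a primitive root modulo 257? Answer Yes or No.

Yes

φ(257) = 257 − 1 = 256 = 2^8.
7 is a primitive root mod 257 iff 7^(φ(257)/q) ≢ 1 for every prime q | φ(257), i.e. q ∈ {2}.
7^128 ≡ 256 (mod 257)  [q = 2: ≢ 1 ✓]
All checks pass, so 7 has order 256 and is a primitive root modulo 257.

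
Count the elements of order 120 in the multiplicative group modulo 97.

0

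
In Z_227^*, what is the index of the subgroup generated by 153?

The order of 153 must divide φ(227) = 227 − 1 = 226 = 2 · 113.
Divisors of 226: 1, 2, 113, 226.
Evaluate successive powers at the divisors of 226:
153^1 ≡ 153 (mod 227)
153^2 ≡ 28 (mod 227)
153^113 ≡ 226 (mod 227)
153^226 ≡ 1 (mod 227) ✓
Thus |⟨153⟩| = ord(153) = 226.
Index = |(Z/227Z)^×| / |⟨153⟩| = 226 / 226 = 1.

1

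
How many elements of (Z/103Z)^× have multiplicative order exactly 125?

0

φ(103) = 103 − 1 = 102 = 2 · 3 · 17.
(Z/103Z)^× is cyclic (|G| = 102); a cyclic group of order m has exactly φ(d) elements of each order d | m, and none otherwise.
Here 102 is not a multiple of 125, so there are no elements of order 125.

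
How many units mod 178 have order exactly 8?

4

φ(178) = φ(2)·φ(89) = 1·88 = 88 = 2^3 · 11.
In a cyclic group of order 88, there are φ(d) elements of order d for each divisor d of 88, and zero for non-divisors.
8 = 2^3 divides 88, and φ(8) = 4.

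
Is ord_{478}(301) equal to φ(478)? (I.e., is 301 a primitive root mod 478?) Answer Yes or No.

No

φ(478) = φ(2)·φ(239) = 1·238 = 238 = 2 · 7 · 17.
301 is a primitive root mod 478 iff 301^(φ(478)/q) ≢ 1 for every prime q | φ(478), i.e. q ∈ {2, 7, 17}.
301^119 ≡ 1 (mod 478)  [q = 2: ≡ 1 ✗]
301^34 ≡ 337 (mod 478)  [q = 7: ≢ 1 ✓]
301^14 ≡ 367 (mod 478)  [q = 17: ≢ 1 ✓]
Since 301^119 ≡ 1, the order of 301 divides 119 < 238, so 301 is not a primitive root.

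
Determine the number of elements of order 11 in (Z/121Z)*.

10

φ(121) = φ(11^2) = 11·(11−1) = 110 = 2 · 5 · 11.
Since (Z/121Z)^× is cyclic of order 110, the number of elements of order d is φ(d) when d | 110 and 0 otherwise.
11 | 110, and φ(11) = 11 − 1 = 10.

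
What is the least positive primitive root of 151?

φ(151) = 151 − 1 = 150 = 2 · 3 · 5^2.
Test candidates g = 2, 3, … against the prime factors q ∈ {2, 3, 5} of φ(151): g is a generator iff g^(150/q) ≢ 1 for every such q.
g = 2: 2^75 ≡ 1 — hits 1, so not a primitive root.
g = 3: 3^75 ≡ 150; 3^50 ≡ 1 — hits 1, so not a primitive root.
g = 4: 4^75 ≡ 1 — hits 1, so not a primitive root.
g = 5: 5^75 ≡ 1 — hits 1, so not a primitive root.
g = 6: 6^75 ≡ 150; 6^50 ≡ 32; 6^30 ≡ 59 — none is 1, so 6 is a primitive root.
Hence the least primitive root of 151 is 6.

6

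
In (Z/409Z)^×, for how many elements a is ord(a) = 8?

φ(409) = 409 − 1 = 408 = 2^3 · 3 · 17.
(Z/409Z)^× is cyclic (|G| = 408); a cyclic group of order m has exactly φ(d) elements of each order d | m, and none otherwise.
8 = 2^3 divides 408, and φ(8) = 4.

4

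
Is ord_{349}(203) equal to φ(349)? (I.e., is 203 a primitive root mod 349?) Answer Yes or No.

No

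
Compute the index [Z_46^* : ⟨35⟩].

2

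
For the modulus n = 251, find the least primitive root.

φ(251) = 251 − 1 = 250 = 2 · 5^3.
g is a primitive root iff g^(250/q) ≢ 1 (mod 251) for each prime q ∈ {2, 5}.
g = 2: 2^125 ≡ 250; 2^50 ≡ 1 — hits 1, so not a primitive root.
g = 3: 3^125 ≡ 1 — hits 1, so not a primitive root.
g = 4: 4^125 ≡ 1 — hits 1, so not a primitive root.
g = 5: 5^125 ≡ 1 — hits 1, so not a primitive root.
g = 6: 6^125 ≡ 250; 6^50 ≡ 219 — none is 1, so 6 is a primitive root.
So 6 is the smallest generator of (Z/251Z)^×.

6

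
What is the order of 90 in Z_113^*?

112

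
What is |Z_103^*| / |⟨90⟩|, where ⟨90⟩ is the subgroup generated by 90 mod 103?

3

Since 90 ∈ (Z/103Z)^×, its order divides φ(103) = 103 − 1 = 102 = 2 · 3 · 17.
Divisors of 102: 1, 2, 3, 6, 17, 34, 51, 102.
Test each divisor d:
90^1 ≡ 90 (mod 103)
90^2 ≡ 66 (mod 103)
90^3 ≡ 69 (mod 103)
90^6 ≡ 23 (mod 103)
90^17 ≡ 102 (mod 103)
90^34 ≡ 1 (mod 103) ✓
So ord_103(90) = 34, hence |⟨90⟩| = 34.
[(Z/103Z)^× : ⟨90⟩] = 102/34 = 3.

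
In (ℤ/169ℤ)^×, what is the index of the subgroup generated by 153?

2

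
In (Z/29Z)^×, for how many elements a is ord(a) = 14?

φ(29) = 29 − 1 = 28 = 2^2 · 7.
In a cyclic group of order 28, there are φ(d) elements of order d for each divisor d of 28, and zero for non-divisors.
14 = 2 · 7 divides 28, and φ(14) = 6.

6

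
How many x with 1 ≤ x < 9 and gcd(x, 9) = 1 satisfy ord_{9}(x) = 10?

0

φ(9) = φ(3^2) = 3·(3−1) = 6 = 2 · 3.
(Z/9Z)^× is cyclic (|G| = 6); a cyclic group of order m has exactly φ(d) elements of each order d | m, and none otherwise.
10 does not divide 6, so no element of (Z/9Z)^× has order 10.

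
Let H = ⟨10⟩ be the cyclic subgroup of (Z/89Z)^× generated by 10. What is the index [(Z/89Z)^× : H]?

2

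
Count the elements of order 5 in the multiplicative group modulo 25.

4

φ(25) = φ(5^2) = 5·(5−1) = 20 = 2^2 · 5.
In a cyclic group of order 20, there are φ(d) elements of order d for each divisor d of 20, and zero for non-divisors.
5 | 20, and φ(5) = 5 − 1 = 4.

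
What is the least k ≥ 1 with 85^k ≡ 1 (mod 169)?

156

ord(85) | φ(169) = φ(13^2) = 13·(13−1) = 156 = 2^2 · 3 · 13.
Divisors of 156: 1, 2, 3, 4, 6, 12, 13, 26, 39, 52, 78, 156.
Compute 85^d (mod 169) for the divisors d until we hit 1:
85^1 ≡ 85
85^2 ≡ 127
85^3 ≡ 148
85^4 ≡ 74
85^6 ≡ 103
85^12 ≡ 131
85^13 ≡ 150
85^26 ≡ 23
85^39 ≡ 70
85^52 ≡ 22
85^78 ≡ 168
85^156 ≡ 1
So ord_169(85) = 156.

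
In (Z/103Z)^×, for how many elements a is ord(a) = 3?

2

φ(103) = 103 − 1 = 102 = 2 · 3 · 17.
(Z/103Z)^× is cyclic (|G| = 102); a cyclic group of order m has exactly φ(d) elements of each order d | m, and none otherwise.
3 | 102, and φ(3) = 3 − 1 = 2.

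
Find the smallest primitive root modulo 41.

φ(41) = 41 − 1 = 40 = 2^3 · 5.
g is a primitive root iff g^(40/q) ≢ 1 (mod 41) for each prime q ∈ {2, 5}.
g = 2: 2^20 ≡ 1 — hits 1, so not a primitive root.
g = 3: 3^20 ≡ 40; 3^8 ≡ 1 — hits 1, so not a primitive root.
g = 4: 4^20 ≡ 1 — hits 1, so not a primitive root.
g = 5: 5^20 ≡ 1 — hits 1, so not a primitive root.
g = 6: 6^20 ≡ 40; 6^8 ≡ 10 — none is 1, so 6 is a primitive root.
So 6 is the smallest generator of (Z/41Z)^×.

6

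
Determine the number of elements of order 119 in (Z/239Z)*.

φ(239) = 239 − 1 = 238 = 2 · 7 · 17.
Since (Z/239Z)^× is cyclic of order 238, the number of elements of order d is φ(d) when d | 238 and 0 otherwise.
119 = 7 · 17 divides 238, and φ(119) = 96.

96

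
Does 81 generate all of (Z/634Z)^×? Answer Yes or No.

No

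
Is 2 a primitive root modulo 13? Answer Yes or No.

Yes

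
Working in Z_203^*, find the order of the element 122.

By Lagrange's theorem, ord_203(122) divides φ(203) = φ(7·29) = (7−1)·(29−1) = 6·28 = 168 = 2^3 · 3 · 7.
Divisors of 168: 1, 2, 3, 4, 6, 7, 8, 12, 14, 21, 24, 28, 42, 56, 84, 168.
Check 122^d mod 203 for each divisor in increasing order:
122^1 ≡ 122
122^2 ≡ 65
122^3 ≡ 13
122^4 ≡ 165
122^6 ≡ 169
122^7 ≡ 115
122^8 ≡ 23
122^12 ≡ 141
122^14 ≡ 30
122^21 ≡ 202
122^24 ≡ 190
122^28 ≡ 88
122^42 ≡ 1
Hence ord(122) = 42.

42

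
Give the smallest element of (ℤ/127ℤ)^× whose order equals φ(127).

3

φ(127) = 127 − 1 = 126 = 2 · 3^2 · 7.
g is a primitive root iff g^(126/q) ≢ 1 (mod 127) for each prime q ∈ {2, 3, 7}.
g = 2: 2^63 ≡ 1 — hits 1, so not a primitive root.
g = 3: 3^63 ≡ 126; 3^42 ≡ 107; 3^18 ≡ 4 — none is 1, so 3 is a primitive root.
Hence the least primitive root of 127 is 3.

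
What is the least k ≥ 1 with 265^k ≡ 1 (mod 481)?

4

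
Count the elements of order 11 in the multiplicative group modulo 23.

10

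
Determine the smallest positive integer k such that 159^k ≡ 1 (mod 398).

66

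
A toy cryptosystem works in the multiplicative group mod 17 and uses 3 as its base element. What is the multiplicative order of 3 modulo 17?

16

ord(3) | φ(17) = 17 − 1 = 16 = 2^4.
Divisors of 16: 1, 2, 4, 8, 16.
Test each divisor d:
3^1 ≡ 3 (mod 17)
3^2 ≡ 9 (mod 17)
3^4 ≡ 13 (mod 17)
3^8 ≡ 16 (mod 17)
3^16 ≡ 1 (mod 17) ✓
So ord_17(3) = 16.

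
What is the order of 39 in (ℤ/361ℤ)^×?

19

The order of 39 must divide φ(361) = φ(19^2) = 19·(19−1) = 342 = 2 · 3^2 · 19.
Divisors of 342: 1, 2, 3, 6, 9, 18, 19, 38, 57, 114, 171, 342.
Evaluate successive powers at the divisors of 342:
39^1 ≡ 39
39^2 ≡ 77
39^3 ≡ 115
39^6 ≡ 229
39^9 ≡ 343
39^18 ≡ 324
39^19 ≡ 1
So ord_361(39) = 19.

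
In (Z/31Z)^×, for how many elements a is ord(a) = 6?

2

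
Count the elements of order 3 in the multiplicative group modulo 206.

φ(206) = φ(2)·φ(103) = 1·102 = 102 = 2 · 3 · 17.
Since (Z/206Z)^× is cyclic of order 102, the number of elements of order d is φ(d) when d | 102 and 0 otherwise.
3 | 102, and φ(3) = 3 − 1 = 2.

2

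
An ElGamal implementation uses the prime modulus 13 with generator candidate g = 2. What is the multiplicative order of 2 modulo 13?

Since 2 ∈ (Z/13Z)^×, its order divides φ(13) = 13 − 1 = 12 = 2^2 · 3.
Divisors of 12: 1, 2, 3, 4, 6, 12.
Compute 2^d (mod 13) for the divisors d until we hit 1:
2^1 ≡ 2 (mod 13)
2^2 ≡ 4 (mod 13)
2^3 ≡ 8 (mod 13)
2^4 ≡ 3 (mod 13)
2^6 ≡ 12 (mod 13)
2^12 ≡ 1 (mod 13) ✓
So ord_13(2) = 12.

12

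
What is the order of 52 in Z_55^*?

20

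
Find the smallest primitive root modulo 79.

3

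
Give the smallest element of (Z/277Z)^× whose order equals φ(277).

φ(277) = 277 − 1 = 276 = 2^2 · 3 · 23.
Test candidates g = 2, 3, … against the prime factors q ∈ {2, 3, 23} of φ(277): g is a generator iff g^(276/q) ≢ 1 for every such q.
g = 2: 2^138 ≡ 276; 2^92 ≡ 1 — hits 1, so not a primitive root.
g = 3: 3^138 ≡ 1 — hits 1, so not a primitive root.
g = 4: 4^138 ≡ 1 — hits 1, so not a primitive root.
g = 5: 5^138 ≡ 276; 5^92 ≡ 116; 5^12 ≡ 27 — none is 1, so 5 is a primitive root.
The smallest primitive root modulo 277 is 5.

5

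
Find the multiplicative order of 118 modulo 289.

34

ord(118) | φ(289) = φ(17^2) = 17·(17−1) = 272 = 2^4 · 17.
Divisors of 272: 1, 2, 4, 8, 16, 17, 34, 68, 136, 272.
Check 118^d mod 289 for each divisor in increasing order:
118^1 ≡ 118 (mod 289)
118^2 ≡ 52 (mod 289)
118^4 ≡ 103 (mod 289)
118^8 ≡ 205 (mod 289)
118^16 ≡ 120 (mod 289)
118^17 ≡ 288 (mod 289)
118^34 ≡ 1 (mod 289) ✓
So ord_289(118) = 34.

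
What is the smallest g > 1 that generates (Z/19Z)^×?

2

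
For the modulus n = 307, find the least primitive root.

φ(307) = 307 − 1 = 306 = 2 · 3^2 · 17.
Test candidates g = 2, 3, … against the prime factors q ∈ {2, 3, 17} of φ(307): g is a generator iff g^(306/q) ≢ 1 for every such q.
g = 2: 2^153 ≡ 306; 2^102 ≡ 1 — hits 1, so not a primitive root.
g = 3: 3^153 ≡ 306; 3^102 ≡ 1 — hits 1, so not a primitive root.
g = 4: 4^153 ≡ 1 — hits 1, so not a primitive root.
g = 5: 5^153 ≡ 306; 5^102 ≡ 289; 5^18 ≡ 81 — none is 1, so 5 is a primitive root.
Hence the least primitive root of 307 is 5.

5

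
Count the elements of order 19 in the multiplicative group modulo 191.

φ(191) = 191 − 1 = 190 = 2 · 5 · 19.
Since (Z/191Z)^× is cyclic of order 190, the number of elements of order d is φ(d) when d | 190 and 0 otherwise.
19 | 190, and φ(19) = 19 − 1 = 18.

18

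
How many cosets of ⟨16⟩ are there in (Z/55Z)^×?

By Lagrange's theorem, ord_55(16) divides φ(55) = φ(5·11) = (5−1)·(11−1) = 4·10 = 40 = 2^3 · 5.
Divisors of 40: 1, 2, 4, 5, 8, 10, 20, 40.
Evaluate successive powers at the divisors of 40:
16^1 ≡ 16 (mod 55)
16^2 ≡ 36 (mod 55)
16^4 ≡ 31 (mod 55)
16^5 ≡ 1 (mod 55) ✓
So ord_55(16) = 5, hence |⟨16⟩| = 5.
Index = |(Z/55Z)^×| / |⟨16⟩| = 40 / 5 = 8.

8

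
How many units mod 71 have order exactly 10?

4

φ(71) = 71 − 1 = 70 = 2 · 5 · 7.
(Z/71Z)^× is cyclic (|G| = 70); a cyclic group of order m has exactly φ(d) elements of each order d | m, and none otherwise.
10 = 2 · 5 divides 70, and φ(10) = 4.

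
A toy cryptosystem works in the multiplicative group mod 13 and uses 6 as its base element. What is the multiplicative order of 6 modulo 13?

12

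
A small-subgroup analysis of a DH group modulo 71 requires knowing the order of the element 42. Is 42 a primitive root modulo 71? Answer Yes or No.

Yes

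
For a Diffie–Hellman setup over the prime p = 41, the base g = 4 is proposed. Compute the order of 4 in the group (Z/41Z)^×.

The order of 4 must divide φ(41) = 41 − 1 = 40 = 2^3 · 5.
Divisors of 40: 1, 2, 4, 5, 8, 10, 20, 40.
Evaluate successive powers at the divisors of 40:
4^1 ≡ 4 (mod 41)
4^2 ≡ 16 (mod 41)
4^4 ≡ 10 (mod 41)
4^5 ≡ 40 (mod 41)
4^8 ≡ 18 (mod 41)
4^10 ≡ 1 (mod 41) ✓
Hence ord(4) = 10.

10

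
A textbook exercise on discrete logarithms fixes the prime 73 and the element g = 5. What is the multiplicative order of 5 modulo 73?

72

The order of 5 must divide φ(73) = 73 − 1 = 72 = 2^3 · 3^2.
Divisors of 72: 1, 2, 3, 4, 6, 8, 9, 12, 18, 24, 36, 72.
Compute 5^d (mod 73) for the divisors d until we hit 1:
5^1 ≡ 5 (mod 73)
5^2 ≡ 25 (mod 73)
5^3 ≡ 52 (mod 73)
5^4 ≡ 41 (mod 73)
5^6 ≡ 3 (mod 73)
5^8 ≡ 2 (mod 73)
5^9 ≡ 10 (mod 73)
5^12 ≡ 9 (mod 73)
5^18 ≡ 27 (mod 73)
5^24 ≡ 8 (mod 73)
5^36 ≡ 72 (mod 73)
5^72 ≡ 1 (mod 73) ✓
Hence ord(5) = 72.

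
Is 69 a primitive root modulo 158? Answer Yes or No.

No

φ(158) = φ(2)·φ(79) = 1·78 = 78 = 2 · 3 · 13.
69 is a primitive root mod 158 iff 69^(φ(158)/q) ≢ 1 for every prime q | φ(158), i.e. q ∈ {2, 3, 13}.
69^39 ≡ 157 (mod 158)  [q = 2: ≢ 1 ✓]
69^26 ≡ 1 (mod 158)  [q = 3: ≡ 1 ✗]
69^6 ≡ 97 (mod 158)  [q = 13: ≢ 1 ✓]
69^26 ≡ 1 shows ord(69) | 26, strictly less than φ(158); not a primitive root.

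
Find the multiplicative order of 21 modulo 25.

The order of 21 must divide φ(25) = φ(5^2) = 5·(5−1) = 20 = 2^2 · 5.
Divisors of 20: 1, 2, 4, 5, 10, 20.
Test each divisor d:
21^1 ≡ 21 (mod 25)
21^2 ≡ 16 (mod 25)
21^4 ≡ 6 (mod 25)
21^5 ≡ 1 (mod 25) ✓
The smallest such exponent is 5, so the order of 21 is 5.

5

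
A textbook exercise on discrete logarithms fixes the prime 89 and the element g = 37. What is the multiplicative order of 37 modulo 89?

8

Since 37 ∈ (Z/89Z)^×, its order divides φ(89) = 89 − 1 = 88 = 2^3 · 11.
Divisors of 88: 1, 2, 4, 8, 11, 22, 44, 88.
Evaluate successive powers at the divisors of 88:
37^1 ≡ 37 (mod 89)
37^2 ≡ 34 (mod 89)
37^4 ≡ 88 (mod 89)
37^8 ≡ 1 (mod 89) ✓
The smallest such exponent is 8, so the order of 37 is 8.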